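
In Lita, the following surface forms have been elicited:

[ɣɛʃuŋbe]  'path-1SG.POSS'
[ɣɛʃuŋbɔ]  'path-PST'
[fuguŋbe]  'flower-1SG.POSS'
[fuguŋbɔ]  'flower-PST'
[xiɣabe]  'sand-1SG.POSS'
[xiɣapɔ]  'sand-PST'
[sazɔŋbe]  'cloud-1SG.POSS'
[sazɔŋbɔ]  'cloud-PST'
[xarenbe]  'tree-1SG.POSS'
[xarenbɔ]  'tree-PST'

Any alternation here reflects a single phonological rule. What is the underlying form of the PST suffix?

The PST suffix surfaces as [-bɔ] and [-pɔ], depending on the final segment of the stem.
The 1SG.POSS suffix, which begins with [b], is invariant after every stem; so [b] is not altered by any rule here.
So the underlying form is /-pɔ/, and voiceless stops become voiced after a nasal.

/-pɔ/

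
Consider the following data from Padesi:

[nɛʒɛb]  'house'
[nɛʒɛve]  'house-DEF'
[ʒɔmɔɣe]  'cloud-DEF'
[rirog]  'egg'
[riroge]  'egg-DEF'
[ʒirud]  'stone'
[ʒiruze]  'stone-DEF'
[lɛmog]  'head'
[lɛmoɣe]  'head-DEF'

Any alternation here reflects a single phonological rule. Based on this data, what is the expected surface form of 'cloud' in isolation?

In [lɛmog] and [lɛmoɣe] the final segment of 'head' alternates: [g] ~ [ɣ].
If /g/ were underlying and a rule turned it into [ɣ] before the DEF suffix, 'egg' would also alternate; but it has [g] in both [rirog] and [riroge].
The underlying segment must be /ɣ/; voiced fricatives become stops word-finally, yielding [g] there.
From [ʒɔmɔɣe] the stem 'cloud' is /ʒɔmɔɣ/; word-finally this yields [ʒɔmɔg].

[ʒɔmɔg]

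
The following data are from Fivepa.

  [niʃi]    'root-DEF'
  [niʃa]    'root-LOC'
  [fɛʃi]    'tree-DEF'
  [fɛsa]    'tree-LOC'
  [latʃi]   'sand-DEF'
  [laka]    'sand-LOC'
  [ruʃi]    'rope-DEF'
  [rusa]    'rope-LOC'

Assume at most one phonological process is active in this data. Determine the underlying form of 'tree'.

The root 'tree' surfaces as [fɛʃi] and [fɛsa], with a stem-final [ʃ] ~ [s] alternation.
Compare 'root', with invariant [ʃ] in [niʃi] and [niʃa]: an analysis with underlying /ʃ/ and a rule producing [s] before the LOC suffix would wrongly predict alternation here too.
The alternation reflects palatalization before a front vowel: /k/ and /s/ become palato-alveolar [tʃ] and [ʃ] before a front vowel. /s/ is underlying.
So 'tree' = /fɛs/.

/fɛs/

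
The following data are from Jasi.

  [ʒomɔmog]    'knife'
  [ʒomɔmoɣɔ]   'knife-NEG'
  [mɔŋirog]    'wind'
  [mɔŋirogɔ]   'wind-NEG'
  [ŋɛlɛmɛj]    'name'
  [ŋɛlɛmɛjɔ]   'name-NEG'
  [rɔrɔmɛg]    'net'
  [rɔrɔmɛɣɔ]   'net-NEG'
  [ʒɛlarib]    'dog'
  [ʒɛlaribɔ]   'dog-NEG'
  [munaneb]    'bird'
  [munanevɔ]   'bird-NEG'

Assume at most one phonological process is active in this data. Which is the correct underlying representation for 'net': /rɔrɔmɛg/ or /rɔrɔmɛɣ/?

In [rɔrɔmɛg] and [rɔrɔmɛɣɔ] the final segment of 'net' alternates: [g] ~ [ɣ].
Compare 'wind', with invariant [g] in [mɔŋirog] and [mɔŋirogɔ]: an analysis with underlying /g/ and a rule producing [ɣ] before the NEG suffix would wrongly predict alternation here too.
Therefore /ɣ/ is basic and [g] is derived by word-final hardening (voiced fricatives become stops word-finally).

/rɔrɔmɛɣ/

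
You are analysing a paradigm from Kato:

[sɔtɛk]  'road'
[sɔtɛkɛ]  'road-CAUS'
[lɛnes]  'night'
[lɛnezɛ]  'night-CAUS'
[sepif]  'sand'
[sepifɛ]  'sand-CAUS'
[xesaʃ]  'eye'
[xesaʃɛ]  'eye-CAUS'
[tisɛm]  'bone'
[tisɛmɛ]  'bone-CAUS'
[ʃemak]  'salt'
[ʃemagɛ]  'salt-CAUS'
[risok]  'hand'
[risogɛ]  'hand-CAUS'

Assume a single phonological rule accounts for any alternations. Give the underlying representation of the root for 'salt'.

/ʃemag/

'salt' shows [k] ~ [g] at the end of the stem ([ʃemak] vs [ʃemagɛ]).
But 'road' keeps [k] in both environments ([sɔtɛk], [sɔtɛkɛ]), so there is no rule changing /k/ to [g] before the CAUS suffix.
The alternation reflects word-final obstruent devoicing: voiced obstruents become voiceless word-finally. /g/ is underlying.
Hence 'salt' is /ʃemag/ underlyingly.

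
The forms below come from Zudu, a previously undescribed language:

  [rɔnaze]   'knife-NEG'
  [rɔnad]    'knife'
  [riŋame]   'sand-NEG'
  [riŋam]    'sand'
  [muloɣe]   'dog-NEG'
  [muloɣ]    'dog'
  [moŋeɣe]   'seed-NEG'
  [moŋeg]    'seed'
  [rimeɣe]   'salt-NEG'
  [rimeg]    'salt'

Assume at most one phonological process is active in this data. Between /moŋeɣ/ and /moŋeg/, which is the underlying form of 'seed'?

In [moŋeɣe] and [moŋeg] the final segment of 'seed' alternates: [ɣ] ~ [g].
The stem 'dog' ([muloɣe], [muloɣ]) shows [ɣ] unchanged in both environments, so [ɣ] cannot be basic with [g] derived in isolation.
The underlying segment must be /g/; voiced stops become fricatives between vowels, yielding [ɣ] there.

/moŋeg/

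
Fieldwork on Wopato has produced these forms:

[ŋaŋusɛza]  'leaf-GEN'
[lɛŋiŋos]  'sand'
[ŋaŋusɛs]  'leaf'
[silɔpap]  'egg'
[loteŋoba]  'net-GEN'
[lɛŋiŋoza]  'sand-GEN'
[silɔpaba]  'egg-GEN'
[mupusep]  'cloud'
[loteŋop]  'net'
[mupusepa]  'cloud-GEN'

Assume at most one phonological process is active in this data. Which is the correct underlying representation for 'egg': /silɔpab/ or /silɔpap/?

/silɔpab/

'egg' shows [b] ~ [p] at the end of the stem ([silɔpaba] vs [silɔpap]).
The stem 'cloud' ([mupusepa], [mupusep]) shows [p] unchanged in both environments, so [p] cannot be basic with [b] derived before the GEN suffix.
So /b/ is underlying, and a rule of word-final obstruent devoicing — voiced obstruents become voiceless word-finally — gives [p].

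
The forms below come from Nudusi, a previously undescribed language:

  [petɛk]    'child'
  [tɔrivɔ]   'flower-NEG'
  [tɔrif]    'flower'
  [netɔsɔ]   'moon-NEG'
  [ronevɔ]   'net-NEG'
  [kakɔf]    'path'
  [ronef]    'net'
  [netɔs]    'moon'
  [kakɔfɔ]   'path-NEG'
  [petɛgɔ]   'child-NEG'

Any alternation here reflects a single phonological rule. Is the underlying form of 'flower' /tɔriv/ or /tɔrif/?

The root 'flower' surfaces as [tɔrif] and [tɔrivɔ], with a stem-final [f] ~ [v] alternation.
The stem 'path' ([kakɔf], [kakɔfɔ]) shows [f] unchanged in both environments, so [f] cannot be basic with [v] derived before the NEG suffix.
The underlying segment must be /v/; voiced obstruents become voiceless word-finally, yielding [f] there.

/tɔriv/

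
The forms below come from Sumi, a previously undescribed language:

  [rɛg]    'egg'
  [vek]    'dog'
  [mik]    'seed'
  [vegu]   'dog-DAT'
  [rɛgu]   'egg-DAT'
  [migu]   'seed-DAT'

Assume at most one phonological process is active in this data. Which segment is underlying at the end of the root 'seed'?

'seed' shows [k] ~ [g] at the end of the stem ([mik] vs [migu]).
But 'egg' keeps [g] in both environments ([rɛg], [rɛgu]), so there is no rule changing /g/ to [k] in isolation.
So /k/ is underlying, and a rule of intervocalic voicing — voiceless stops become voiced between vowels — gives [g].

/k/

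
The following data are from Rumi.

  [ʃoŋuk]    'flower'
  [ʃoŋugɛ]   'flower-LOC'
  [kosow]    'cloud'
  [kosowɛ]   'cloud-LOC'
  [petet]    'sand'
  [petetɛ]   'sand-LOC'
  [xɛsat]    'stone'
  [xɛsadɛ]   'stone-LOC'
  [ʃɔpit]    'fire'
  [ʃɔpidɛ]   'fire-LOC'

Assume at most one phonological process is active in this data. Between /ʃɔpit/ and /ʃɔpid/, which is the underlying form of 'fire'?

The root 'fire' surfaces as [ʃɔpit] and [ʃɔpidɛ], with a stem-final [t] ~ [d] alternation.
If /t/ were underlying and a rule turned it into [d] before the LOC suffix, 'sand' would also alternate; but it has [t] in both [petet] and [petetɛ].
The alternation reflects word-final obstruent devoicing: voiced obstruents become voiceless word-finally. /d/ is underlying.

/ʃɔpid/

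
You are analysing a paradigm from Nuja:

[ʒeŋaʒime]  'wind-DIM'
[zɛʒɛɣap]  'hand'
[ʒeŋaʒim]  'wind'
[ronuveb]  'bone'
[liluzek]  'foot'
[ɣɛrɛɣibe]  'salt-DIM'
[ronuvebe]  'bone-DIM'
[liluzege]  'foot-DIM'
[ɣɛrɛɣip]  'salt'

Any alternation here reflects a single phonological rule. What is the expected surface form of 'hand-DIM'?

[zɛʒɛɣabe]

In [ɣɛrɛɣibe] and [ɣɛrɛɣip] the final segment of 'salt' alternates: [b] ~ [p].
Compare 'bone', with invariant [b] in [ronuvebe] and [ronuveb]: an analysis with underlying /b/ and a rule producing [p] in isolation would wrongly predict alternation here too.
The alternation reflects intervocalic voicing: voiceless stops become voiced between vowels. /p/ is underlying.
The one attested form of 'hand', [zɛʒɛɣap], shows underlying /zɛʒɛɣap/. Applying the same rule between vowels gives [zɛʒɛɣabe].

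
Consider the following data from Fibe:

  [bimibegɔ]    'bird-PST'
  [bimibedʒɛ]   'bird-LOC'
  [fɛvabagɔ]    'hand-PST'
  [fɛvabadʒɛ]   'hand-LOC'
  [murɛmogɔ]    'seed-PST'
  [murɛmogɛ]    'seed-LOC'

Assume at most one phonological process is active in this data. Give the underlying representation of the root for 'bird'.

'bird' shows [g] ~ [dʒ] at the end of the stem ([bimibegɔ] vs [bimibedʒɛ]).
If /g/ were underlying and a rule turned it into [dʒ] before the LOC suffix, 'seed' would also alternate; but it has [g] in both [murɛmogɔ] and [murɛmogɛ].
The alternation reflects depalatalization: palato-alveolar /dʒ/ becomes [g] when no front vowel follows. /dʒ/ is underlying.

/bimibedʒ/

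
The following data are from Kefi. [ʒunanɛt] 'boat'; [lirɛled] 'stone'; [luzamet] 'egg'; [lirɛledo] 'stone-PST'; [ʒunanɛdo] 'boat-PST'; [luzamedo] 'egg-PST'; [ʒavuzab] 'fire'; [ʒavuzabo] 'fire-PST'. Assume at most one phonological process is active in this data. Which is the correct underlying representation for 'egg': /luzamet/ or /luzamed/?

In [luzamet] and [luzamedo] the final segment of 'egg' alternates: [t] ~ [d].
If /d/ were underlying and a rule turned it into [t] in isolation, 'stone' would also alternate; but it has [d] in both [lirɛled] and [lirɛledo].
The alternation reflects intervocalic voicing: voiceless stops become voiced between vowels. /t/ is underlying.

/luzamet/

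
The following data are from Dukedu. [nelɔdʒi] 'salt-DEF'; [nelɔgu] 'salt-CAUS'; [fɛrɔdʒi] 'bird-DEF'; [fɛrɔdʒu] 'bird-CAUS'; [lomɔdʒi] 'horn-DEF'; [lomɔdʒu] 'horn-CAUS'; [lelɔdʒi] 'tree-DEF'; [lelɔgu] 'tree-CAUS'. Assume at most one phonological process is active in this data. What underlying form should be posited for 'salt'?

/nelɔg/

'salt' shows [dʒ] ~ [g] at the end of the stem ([nelɔdʒi] vs [nelɔgu]).
If /dʒ/ were underlying and a rule turned it into [g] before the CAUS suffix, 'horn' would also alternate; but it has [dʒ] in both [lomɔdʒi] and [lomɔdʒu].
The underlying segment must be /g/; /g/ becomes palato-alveolar [dʒ] before a front vowel, yielding [dʒ] there.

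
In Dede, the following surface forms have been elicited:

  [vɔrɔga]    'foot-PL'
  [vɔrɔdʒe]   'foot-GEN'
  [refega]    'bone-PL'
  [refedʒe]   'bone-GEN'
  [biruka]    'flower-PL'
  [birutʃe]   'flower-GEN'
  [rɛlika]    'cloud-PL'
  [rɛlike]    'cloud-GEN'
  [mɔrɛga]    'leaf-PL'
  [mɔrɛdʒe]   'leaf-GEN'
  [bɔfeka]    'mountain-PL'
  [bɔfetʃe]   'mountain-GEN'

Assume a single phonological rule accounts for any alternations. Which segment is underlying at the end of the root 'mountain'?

'mountain' shows [k] ~ [tʃ] at the end of the stem ([bɔfeka] vs [bɔfetʃe]).
But 'cloud' keeps [k] in both environments ([rɛlika], [rɛlike]), so there is no rule changing /k/ to [tʃ] before the GEN suffix.
The underlying segment must be /tʃ/; palato-alveolar /tʃ/ and /dʒ/ become [k] and [g] when no front vowel follows, yielding [k] there.

/tʃ/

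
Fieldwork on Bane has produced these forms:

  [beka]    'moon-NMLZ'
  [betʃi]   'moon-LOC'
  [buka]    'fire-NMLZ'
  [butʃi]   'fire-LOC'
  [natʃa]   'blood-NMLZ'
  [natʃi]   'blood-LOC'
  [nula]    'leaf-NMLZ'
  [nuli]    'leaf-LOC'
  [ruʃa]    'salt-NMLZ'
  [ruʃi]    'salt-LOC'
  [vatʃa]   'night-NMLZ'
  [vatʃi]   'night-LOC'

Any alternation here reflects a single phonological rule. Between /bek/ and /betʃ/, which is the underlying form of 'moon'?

/bek/

'moon' shows [k] ~ [tʃ] at the end of the stem ([beka] vs [betʃi]).
If /tʃ/ were underlying and a rule turned it into [k] before the NMLZ suffix, 'blood' would also alternate; but it has [tʃ] in both [natʃa] and [natʃi].
Therefore /k/ is basic and [tʃ] is derived by palatalization before a front vowel (/k/ becomes palato-alveolar [tʃ] before a front vowel).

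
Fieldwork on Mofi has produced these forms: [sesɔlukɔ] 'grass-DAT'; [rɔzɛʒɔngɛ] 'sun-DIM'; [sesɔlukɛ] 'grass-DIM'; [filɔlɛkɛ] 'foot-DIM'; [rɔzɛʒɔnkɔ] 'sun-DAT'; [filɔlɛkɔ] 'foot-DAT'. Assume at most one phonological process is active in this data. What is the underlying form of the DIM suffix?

The DIM morpheme has two allomorphs, [-gɛ] and [-kɛ].
By contrast the DAT suffix keeps its initial [k] throughout — that segment must be underlying.
The DIM suffix is therefore /-gɛ/ underlyingly, with post-vocalic devoicing: voiced stops become voiceless after a vowel.

/-gɛ/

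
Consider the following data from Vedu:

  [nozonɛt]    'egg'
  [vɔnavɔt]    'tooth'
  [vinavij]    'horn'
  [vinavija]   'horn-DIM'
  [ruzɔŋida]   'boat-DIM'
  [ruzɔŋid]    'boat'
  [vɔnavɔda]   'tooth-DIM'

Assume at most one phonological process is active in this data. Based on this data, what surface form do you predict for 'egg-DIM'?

'tooth' shows [t] ~ [d] at the end of the stem ([vɔnavɔt] vs [vɔnavɔda]).
The stem 'boat' ([ruzɔŋid], [ruzɔŋida]) shows [d] unchanged in both environments, so [d] cannot be basic with [t] derived in isolation.
Therefore /t/ is basic and [d] is derived by intervocalic voicing (voiceless stops become voiced between vowels).
The one attested form of 'egg', [nozonɛt], shows underlying /nozonɛt/. Applying the same rule between vowels gives [nozonɛda].

[nozonɛda]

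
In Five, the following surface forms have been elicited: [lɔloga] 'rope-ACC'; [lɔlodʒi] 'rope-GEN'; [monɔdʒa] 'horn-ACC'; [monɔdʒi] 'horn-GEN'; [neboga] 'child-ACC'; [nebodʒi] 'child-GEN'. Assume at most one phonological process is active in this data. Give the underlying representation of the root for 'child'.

'child' shows [g] ~ [dʒ] at the end of the stem ([neboga] vs [nebodʒi]).
The stem 'horn' ([monɔdʒa], [monɔdʒi]) shows [dʒ] unchanged in both environments, so [dʒ] cannot be basic with [g] derived before the ACC suffix.
So /g/ is underlying, and a rule of palatalization before a front vowel — /g/ becomes palato-alveolar [dʒ] before a front vowel — gives [dʒ].
The underlying form of 'child' is therefore /nebog/.

/nebog/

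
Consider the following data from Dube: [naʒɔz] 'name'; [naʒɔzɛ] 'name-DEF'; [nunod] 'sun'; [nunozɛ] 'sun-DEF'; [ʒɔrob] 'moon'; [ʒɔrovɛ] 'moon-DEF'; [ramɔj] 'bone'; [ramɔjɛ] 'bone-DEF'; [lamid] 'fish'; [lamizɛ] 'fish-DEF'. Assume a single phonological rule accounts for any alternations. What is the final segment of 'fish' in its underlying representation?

/d/

'fish' shows [d] ~ [z] at the end of the stem ([lamid] vs [lamizɛ]).
But 'name' keeps [z] in both environments ([naʒɔz], [naʒɔzɛ]), so there is no rule changing /z/ to [d] in isolation.
Therefore /d/ is basic and [z] is derived by intervocalic spirantization (voiced stops become fricatives between vowels).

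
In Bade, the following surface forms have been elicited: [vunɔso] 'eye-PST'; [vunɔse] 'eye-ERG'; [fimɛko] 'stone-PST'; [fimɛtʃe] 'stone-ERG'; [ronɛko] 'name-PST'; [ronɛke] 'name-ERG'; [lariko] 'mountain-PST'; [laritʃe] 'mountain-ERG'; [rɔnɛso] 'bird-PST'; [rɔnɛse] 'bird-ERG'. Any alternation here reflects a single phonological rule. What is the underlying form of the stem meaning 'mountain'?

The root 'mountain' surfaces as [lariko] and [laritʃe], with a stem-final [k] ~ [tʃ] alternation.
But 'name' keeps [k] in both environments ([ronɛko], [ronɛke]), so there is no rule changing /k/ to [tʃ] before the ERG suffix.
The alternation reflects depalatalization: palato-alveolar /tʃ/ becomes [k] when no front vowel follows. /tʃ/ is underlying.

/laritʃ/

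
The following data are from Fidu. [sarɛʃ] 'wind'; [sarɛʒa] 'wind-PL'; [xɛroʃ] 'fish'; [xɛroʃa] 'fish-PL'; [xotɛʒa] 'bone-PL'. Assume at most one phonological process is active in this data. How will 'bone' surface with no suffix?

The root 'wind' surfaces as [sarɛʃ] and [sarɛʒa], with a stem-final [ʃ] ~ [ʒ] alternation.
But 'fish' keeps [ʃ] in both environments ([xɛroʃ], [xɛroʃa]), so there is no rule changing /ʃ/ to [ʒ] before the PL suffix.
Therefore /ʒ/ is basic and [ʃ] is derived by word-final obstruent devoicing (voiced obstruents become voiceless word-finally).
From [xotɛʒa] the stem 'bone' is /xotɛʒ/; word-finally this yields [xotɛʃ].

[xotɛʃ]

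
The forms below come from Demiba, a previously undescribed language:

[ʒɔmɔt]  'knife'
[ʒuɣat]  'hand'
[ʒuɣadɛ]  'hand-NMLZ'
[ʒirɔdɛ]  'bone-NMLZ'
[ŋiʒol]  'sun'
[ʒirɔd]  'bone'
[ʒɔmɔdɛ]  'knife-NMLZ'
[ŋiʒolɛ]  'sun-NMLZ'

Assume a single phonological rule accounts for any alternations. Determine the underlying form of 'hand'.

/ʒuɣat/

The stem for 'hand' ends in [t] in [ʒuɣat] but [d] in [ʒuɣadɛ].
If /d/ were underlying and a rule turned it into [t] in isolation, 'bone' would also alternate; but it has [d] in both [ʒirɔd] and [ʒirɔdɛ].
The underlying segment must be /t/; voiceless stops become voiced between vowels, yielding [d] there.
So 'hand' = /ʒuɣat/.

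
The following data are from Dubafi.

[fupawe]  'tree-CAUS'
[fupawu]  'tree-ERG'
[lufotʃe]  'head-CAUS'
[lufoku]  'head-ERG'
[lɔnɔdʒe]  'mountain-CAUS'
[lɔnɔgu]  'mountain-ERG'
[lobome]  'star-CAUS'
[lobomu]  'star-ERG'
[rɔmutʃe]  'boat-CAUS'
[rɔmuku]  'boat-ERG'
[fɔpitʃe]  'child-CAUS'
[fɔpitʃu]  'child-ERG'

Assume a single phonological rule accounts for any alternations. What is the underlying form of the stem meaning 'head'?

'head' shows [tʃ] ~ [k] at the end of the stem ([lufotʃe] vs [lufoku]).
But 'child' keeps [tʃ] in both environments ([fɔpitʃe], [fɔpitʃu]), so there is no rule changing /tʃ/ to [k] before the ERG suffix.
The underlying segment must be /k/; /k/ and /g/ become palato-alveolar [tʃ] and [dʒ] before a front vowel, yielding [tʃ] there.
So 'head' = /lufok/.

/lufok/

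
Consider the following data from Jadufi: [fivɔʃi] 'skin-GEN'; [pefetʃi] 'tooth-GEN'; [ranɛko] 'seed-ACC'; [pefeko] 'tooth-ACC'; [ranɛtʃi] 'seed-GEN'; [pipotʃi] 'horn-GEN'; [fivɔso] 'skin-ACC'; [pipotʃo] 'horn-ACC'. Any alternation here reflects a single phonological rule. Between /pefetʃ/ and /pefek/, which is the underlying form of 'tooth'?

/pefek/

'tooth' shows [k] ~ [tʃ] at the end of the stem ([pefeko] vs [pefetʃi]).
But 'horn' keeps [tʃ] in both environments ([pipotʃo], [pipotʃi]), so there is no rule changing /tʃ/ to [k] before the ACC suffix.
The underlying segment must be /k/; /k/ and /s/ become palato-alveolar [tʃ] and [ʃ] before a front vowel, yielding [tʃ] there.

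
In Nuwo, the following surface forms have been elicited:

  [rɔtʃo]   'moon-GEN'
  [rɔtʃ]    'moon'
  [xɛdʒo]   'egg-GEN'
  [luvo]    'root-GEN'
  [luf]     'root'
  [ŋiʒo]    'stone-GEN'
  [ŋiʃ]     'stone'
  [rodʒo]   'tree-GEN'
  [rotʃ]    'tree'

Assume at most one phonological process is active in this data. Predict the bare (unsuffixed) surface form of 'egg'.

'tree' shows [dʒ] ~ [tʃ] at the end of the stem ([rodʒo] vs [rotʃ]).
The stem 'moon' ([rɔtʃo], [rɔtʃ]) shows [tʃ] unchanged in both environments, so [tʃ] cannot be basic with [dʒ] derived before the GEN suffix.
The alternation reflects word-final obstruent devoicing: voiced obstruents become voiceless word-finally. /dʒ/ is underlying.
The one attested form of 'egg', [xɛdʒo], shows underlying /xɛdʒ/. Applying the same rule word-finally gives [xɛtʃ].

[xɛtʃ]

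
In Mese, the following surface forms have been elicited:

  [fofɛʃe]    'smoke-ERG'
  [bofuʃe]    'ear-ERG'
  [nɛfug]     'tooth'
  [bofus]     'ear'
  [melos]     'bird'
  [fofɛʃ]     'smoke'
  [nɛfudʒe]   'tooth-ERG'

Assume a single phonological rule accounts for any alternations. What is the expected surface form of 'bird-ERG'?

[meloʃe]

In [bofuʃe] and [bofus] the final segment of 'ear' alternates: [ʃ] ~ [s].
But 'smoke' keeps [ʃ] in both environments ([fofɛʃe], [fofɛʃ]), so there is no rule changing /ʃ/ to [s] in isolation.
So /s/ is underlying, and a rule of palatalization before a front vowel — /g/ and /s/ become palato-alveolar [dʒ] and [ʃ] before a front vowel — gives [ʃ].
The one attested form of 'bird', [melos], shows underlying /melos/. Applying the same rule before a front vowel gives [meloʃe].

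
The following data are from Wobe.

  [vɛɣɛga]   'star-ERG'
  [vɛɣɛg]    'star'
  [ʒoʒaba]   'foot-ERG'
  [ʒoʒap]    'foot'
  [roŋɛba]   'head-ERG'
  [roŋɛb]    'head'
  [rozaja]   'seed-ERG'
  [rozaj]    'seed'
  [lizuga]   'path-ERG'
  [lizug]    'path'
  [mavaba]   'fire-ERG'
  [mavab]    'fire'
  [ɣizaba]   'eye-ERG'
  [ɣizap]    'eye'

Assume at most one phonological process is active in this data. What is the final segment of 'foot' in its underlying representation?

/p/

The stem for 'foot' ends in [b] in [ʒoʒaba] but [p] in [ʒoʒap].
Compare 'fire', with invariant [b] in [mavaba] and [mavab]: an analysis with underlying /b/ and a rule producing [p] in isolation would wrongly predict alternation here too.
The alternation reflects intervocalic voicing: voiceless stops become voiced between vowels. /p/ is underlying.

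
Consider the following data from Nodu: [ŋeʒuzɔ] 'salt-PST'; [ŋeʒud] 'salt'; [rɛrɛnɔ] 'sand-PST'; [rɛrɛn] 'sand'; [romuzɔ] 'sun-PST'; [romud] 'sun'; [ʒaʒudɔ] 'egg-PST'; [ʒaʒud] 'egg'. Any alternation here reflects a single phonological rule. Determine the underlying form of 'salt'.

In [ŋeʒuzɔ] and [ŋeʒud] the final segment of 'salt' alternates: [z] ~ [d].
The stem 'egg' ([ʒaʒudɔ], [ʒaʒud]) shows [d] unchanged in both environments, so [d] cannot be basic with [z] derived before the PST suffix.
Therefore /z/ is basic and [d] is derived by word-final hardening (voiced fricatives become stops word-finally).
So 'salt' = /ŋeʒuz/.

/ŋeʒuz/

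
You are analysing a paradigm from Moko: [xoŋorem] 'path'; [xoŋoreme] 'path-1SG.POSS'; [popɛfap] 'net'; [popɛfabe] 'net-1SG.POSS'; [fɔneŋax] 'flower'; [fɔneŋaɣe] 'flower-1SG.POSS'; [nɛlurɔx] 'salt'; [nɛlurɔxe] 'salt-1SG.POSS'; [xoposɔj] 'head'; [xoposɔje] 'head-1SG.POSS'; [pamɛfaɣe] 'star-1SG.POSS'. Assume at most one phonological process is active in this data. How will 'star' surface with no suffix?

'flower' shows [x] ~ [ɣ] at the end of the stem ([fɔneŋax] vs [fɔneŋaɣe]).
Compare 'salt', with invariant [x] in [nɛlurɔx] and [nɛlurɔxe]: an analysis with underlying /x/ and a rule producing [ɣ] before the 1SG.POSS suffix would wrongly predict alternation here too.
The underlying segment must be /ɣ/; voiced obstruents become voiceless word-finally, yielding [x] there.
From [pamɛfaɣe] the stem 'star' is /pamɛfaɣ/; word-finally this yields [pamɛfax].

[pamɛfax]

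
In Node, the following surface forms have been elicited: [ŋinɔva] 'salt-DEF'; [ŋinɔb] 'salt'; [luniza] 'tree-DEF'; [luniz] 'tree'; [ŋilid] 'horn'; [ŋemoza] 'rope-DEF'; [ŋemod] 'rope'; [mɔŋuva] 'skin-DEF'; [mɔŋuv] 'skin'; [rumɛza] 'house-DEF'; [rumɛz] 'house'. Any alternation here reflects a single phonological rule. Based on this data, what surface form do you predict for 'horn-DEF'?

[ŋiliza]

The root 'rope' surfaces as [ŋemoza] and [ŋemod], with a stem-final [z] ~ [d] alternation.
If /z/ were underlying and a rule turned it into [d] in isolation, 'tree' would also alternate; but it has [z] in both [luniza] and [luniz].
Therefore /d/ is basic and [z] is derived by intervocalic spirantization (voiced stops become fricatives between vowels).
From [ŋilid] the stem 'horn' is /ŋilid/; between vowels this yields [ŋiliza].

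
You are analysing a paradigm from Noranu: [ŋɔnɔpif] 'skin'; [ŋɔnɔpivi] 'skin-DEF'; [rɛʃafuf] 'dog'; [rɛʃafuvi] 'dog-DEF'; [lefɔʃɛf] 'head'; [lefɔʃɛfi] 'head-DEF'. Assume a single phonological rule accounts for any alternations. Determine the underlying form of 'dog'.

/rɛʃafuv/

'dog' shows [f] ~ [v] at the end of the stem ([rɛʃafuf] vs [rɛʃafuvi]).
But 'head' keeps [f] in both environments ([lefɔʃɛf], [lefɔʃɛfi]), so there is no rule changing /f/ to [v] before the DEF suffix.
The alternation reflects word-final obstruent devoicing: voiced obstruents become voiceless word-finally. /v/ is underlying.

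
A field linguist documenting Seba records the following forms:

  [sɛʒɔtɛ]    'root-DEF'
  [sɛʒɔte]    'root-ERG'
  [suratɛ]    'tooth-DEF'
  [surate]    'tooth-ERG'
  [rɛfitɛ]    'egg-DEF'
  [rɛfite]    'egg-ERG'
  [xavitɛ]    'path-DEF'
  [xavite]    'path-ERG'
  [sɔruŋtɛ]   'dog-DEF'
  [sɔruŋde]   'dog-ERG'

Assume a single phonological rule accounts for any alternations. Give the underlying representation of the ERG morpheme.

The ERG morpheme has two allomorphs, [-de] and [-te].
By contrast the DEF suffix keeps its initial [t] throughout — that segment must be underlying.
So the underlying form is /-de/, and voiced stops become voiceless after a vowel.

/-de/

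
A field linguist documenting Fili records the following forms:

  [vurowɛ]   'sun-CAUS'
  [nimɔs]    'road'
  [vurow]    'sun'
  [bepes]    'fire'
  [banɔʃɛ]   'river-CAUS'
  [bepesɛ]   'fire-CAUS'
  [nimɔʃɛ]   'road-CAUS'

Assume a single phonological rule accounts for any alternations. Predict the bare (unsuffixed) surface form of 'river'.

[banɔs]

In [nimɔs] and [nimɔʃɛ] the final segment of 'road' alternates: [s] ~ [ʃ].
The stem 'fire' ([bepes], [bepesɛ]) shows [s] unchanged in both environments, so [s] cannot be basic with [ʃ] derived before the CAUS suffix.
The alternation reflects depalatalization: palato-alveolar /ʃ/ becomes [s] when no front vowel follows. /ʃ/ is underlying.
The one attested form of 'river', [banɔʃɛ], shows underlying /banɔʃ/. Applying the same rule when no front vowel follows gives [banɔs].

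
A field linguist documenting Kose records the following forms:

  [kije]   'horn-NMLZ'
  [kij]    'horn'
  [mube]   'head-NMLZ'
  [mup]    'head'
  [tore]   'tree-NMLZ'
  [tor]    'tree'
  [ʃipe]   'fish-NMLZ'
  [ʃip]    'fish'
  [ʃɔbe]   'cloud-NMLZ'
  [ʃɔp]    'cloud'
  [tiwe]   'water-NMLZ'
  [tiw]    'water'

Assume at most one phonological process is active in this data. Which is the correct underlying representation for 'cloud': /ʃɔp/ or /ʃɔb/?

'cloud' shows [b] ~ [p] at the end of the stem ([ʃɔbe] vs [ʃɔp]).
The stem 'fish' ([ʃipe], [ʃip]) shows [p] unchanged in both environments, so [p] cannot be basic with [b] derived before the NMLZ suffix.
So /b/ is underlying, and a rule of word-final obstruent devoicing — voiced obstruents become voiceless word-finally — gives [p].

/ʃɔb/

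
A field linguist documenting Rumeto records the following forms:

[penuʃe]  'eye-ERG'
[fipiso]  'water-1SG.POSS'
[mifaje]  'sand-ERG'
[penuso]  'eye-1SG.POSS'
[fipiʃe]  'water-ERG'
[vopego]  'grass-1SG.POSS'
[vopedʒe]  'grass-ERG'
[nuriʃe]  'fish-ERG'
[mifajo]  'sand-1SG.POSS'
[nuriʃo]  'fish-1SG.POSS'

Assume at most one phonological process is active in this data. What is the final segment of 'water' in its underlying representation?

The root 'water' surfaces as [fipiso] and [fipiʃe], with a stem-final [s] ~ [ʃ] alternation.
But 'fish' keeps [ʃ] in both environments ([nuriʃo], [nuriʃe]), so there is no rule changing /ʃ/ to [s] before the 1SG.POSS suffix.
The underlying segment must be /s/; /g/ and /s/ become palato-alveolar [dʒ] and [ʃ] before a front vowel, yielding [ʃ] there.

/s/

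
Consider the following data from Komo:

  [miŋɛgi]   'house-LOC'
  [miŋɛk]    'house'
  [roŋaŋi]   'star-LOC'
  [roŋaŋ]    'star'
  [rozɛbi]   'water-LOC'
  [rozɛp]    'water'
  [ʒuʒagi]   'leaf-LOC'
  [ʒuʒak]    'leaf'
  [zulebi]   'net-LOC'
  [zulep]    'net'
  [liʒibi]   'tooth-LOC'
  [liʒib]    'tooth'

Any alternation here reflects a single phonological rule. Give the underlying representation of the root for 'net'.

/zulep/

The stem for 'net' ends in [b] in [zulebi] but [p] in [zulep].
The stem 'tooth' ([liʒibi], [liʒib]) shows [b] unchanged in both environments, so [b] cannot be basic with [p] derived in isolation.
Therefore /p/ is basic and [b] is derived by intervocalic voicing (voiceless stops become voiced between vowels).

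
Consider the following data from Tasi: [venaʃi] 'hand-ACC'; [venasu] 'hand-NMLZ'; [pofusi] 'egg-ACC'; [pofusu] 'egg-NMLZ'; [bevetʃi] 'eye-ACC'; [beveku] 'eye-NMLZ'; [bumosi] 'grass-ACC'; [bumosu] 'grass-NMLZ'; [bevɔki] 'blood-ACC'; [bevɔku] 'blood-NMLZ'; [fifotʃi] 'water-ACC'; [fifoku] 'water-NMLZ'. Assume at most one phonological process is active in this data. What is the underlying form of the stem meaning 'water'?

The stem for 'water' ends in [tʃ] in [fifotʃi] but [k] in [fifoku].
If /k/ were underlying and a rule turned it into [tʃ] before the ACC suffix, 'blood' would also alternate; but it has [k] in both [bevɔki] and [bevɔku].
So /tʃ/ is underlying, and a rule of depalatalization — palato-alveolar /tʃ/ and /ʃ/ become [k] and [s] when no front vowel follows — gives [k].

/fifotʃ/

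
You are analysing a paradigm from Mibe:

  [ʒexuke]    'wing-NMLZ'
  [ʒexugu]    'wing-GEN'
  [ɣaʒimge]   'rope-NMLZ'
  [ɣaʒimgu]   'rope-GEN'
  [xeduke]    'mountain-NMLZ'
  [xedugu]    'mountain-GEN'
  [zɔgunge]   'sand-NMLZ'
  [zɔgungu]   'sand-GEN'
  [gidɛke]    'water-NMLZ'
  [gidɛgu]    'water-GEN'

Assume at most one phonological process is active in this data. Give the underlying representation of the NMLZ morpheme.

The NMLZ suffix surfaces as [-ge] and [-ke], depending on the final segment of the stem.
The GEN suffix, which begins with [g], is invariant after every stem; so [g] is not altered by any rule here.
So the underlying form is /-ke/, and voiceless stops become voiced after a nasal.

/-ke/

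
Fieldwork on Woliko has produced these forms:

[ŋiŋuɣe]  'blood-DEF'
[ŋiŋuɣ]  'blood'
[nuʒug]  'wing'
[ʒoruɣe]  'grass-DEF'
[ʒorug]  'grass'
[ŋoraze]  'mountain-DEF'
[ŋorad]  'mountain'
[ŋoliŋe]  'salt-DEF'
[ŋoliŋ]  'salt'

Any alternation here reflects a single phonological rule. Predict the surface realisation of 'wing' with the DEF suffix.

[nuʒuɣe]

The stem for 'grass' ends in [ɣ] in [ʒoruɣe] but [g] in [ʒorug].
If /ɣ/ were underlying and a rule turned it into [g] in isolation, 'blood' would also alternate; but it has [ɣ] in both [ŋiŋuɣe] and [ŋiŋuɣ].
The alternation reflects intervocalic spirantization: voiced stops become fricatives between vowels. /g/ is underlying.
From [nuʒug] the stem 'wing' is /nuʒug/; between vowels this yields [nuʒuɣe].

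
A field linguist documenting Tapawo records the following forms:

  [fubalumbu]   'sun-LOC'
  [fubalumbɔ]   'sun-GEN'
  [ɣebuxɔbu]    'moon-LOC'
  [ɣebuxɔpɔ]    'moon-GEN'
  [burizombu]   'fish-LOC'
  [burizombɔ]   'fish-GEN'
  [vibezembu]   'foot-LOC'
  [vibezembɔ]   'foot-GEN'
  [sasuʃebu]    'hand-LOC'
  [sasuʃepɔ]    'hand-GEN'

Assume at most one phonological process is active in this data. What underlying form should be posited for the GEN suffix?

The GEN morpheme has two allomorphs, [-bɔ] and [-pɔ].
The LOC suffix, which begins with [b], is invariant after every stem; so [b] is not altered by any rule here.
The GEN suffix is therefore /-pɔ/ underlyingly, with post-nasal voicing: voiceless stops become voiced after a nasal.

/-pɔ/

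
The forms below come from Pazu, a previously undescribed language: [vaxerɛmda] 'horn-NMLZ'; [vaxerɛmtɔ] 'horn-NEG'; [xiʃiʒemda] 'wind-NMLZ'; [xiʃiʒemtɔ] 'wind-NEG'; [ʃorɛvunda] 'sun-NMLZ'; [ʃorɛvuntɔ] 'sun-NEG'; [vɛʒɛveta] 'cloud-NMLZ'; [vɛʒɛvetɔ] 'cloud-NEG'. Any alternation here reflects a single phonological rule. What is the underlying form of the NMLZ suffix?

/-da/

The NMLZ morpheme has two allomorphs, [-da] and [-ta].
The NEG suffix, which begins with [t], is invariant after every stem; so [t] is not altered by any rule here.
So the underlying form is /-da/, and voiced stops become voiceless after a vowel.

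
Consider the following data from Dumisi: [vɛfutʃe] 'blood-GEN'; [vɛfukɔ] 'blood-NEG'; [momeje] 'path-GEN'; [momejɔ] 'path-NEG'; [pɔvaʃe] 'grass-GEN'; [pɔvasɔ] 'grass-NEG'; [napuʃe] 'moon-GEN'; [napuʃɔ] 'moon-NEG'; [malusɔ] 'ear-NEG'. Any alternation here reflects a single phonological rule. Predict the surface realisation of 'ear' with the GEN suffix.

[maluʃe]

'grass' shows [ʃ] ~ [s] at the end of the stem ([pɔvaʃe] vs [pɔvasɔ]).
If /ʃ/ were underlying and a rule turned it into [s] before the NEG suffix, 'moon' would also alternate; but it has [ʃ] in both [napuʃe] and [napuʃɔ].
So /s/ is underlying, and a rule of palatalization before a front vowel — /k/ and /s/ become palato-alveolar [tʃ] and [ʃ] before a front vowel — gives [ʃ].
From [malusɔ] the stem 'ear' is /malus/; before a front vowel this yields [maluʃe].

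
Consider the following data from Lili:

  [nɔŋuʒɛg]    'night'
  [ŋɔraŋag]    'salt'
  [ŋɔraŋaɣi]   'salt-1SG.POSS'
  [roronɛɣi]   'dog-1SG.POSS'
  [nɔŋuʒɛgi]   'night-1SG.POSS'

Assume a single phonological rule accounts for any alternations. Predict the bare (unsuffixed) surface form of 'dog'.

[roronɛg]

The stem for 'salt' ends in [ɣ] in [ŋɔraŋaɣi] but [g] in [ŋɔraŋag].
The stem 'night' ([nɔŋuʒɛgi], [nɔŋuʒɛg]) shows [g] unchanged in both environments, so [g] cannot be basic with [ɣ] derived before the 1SG.POSS suffix.
The alternation reflects word-final hardening: voiced fricatives become stops word-finally. /ɣ/ is underlying.
The one attested form of 'dog', [roronɛɣi], shows underlying /roronɛɣ/. Applying the same rule word-finally gives [roronɛg].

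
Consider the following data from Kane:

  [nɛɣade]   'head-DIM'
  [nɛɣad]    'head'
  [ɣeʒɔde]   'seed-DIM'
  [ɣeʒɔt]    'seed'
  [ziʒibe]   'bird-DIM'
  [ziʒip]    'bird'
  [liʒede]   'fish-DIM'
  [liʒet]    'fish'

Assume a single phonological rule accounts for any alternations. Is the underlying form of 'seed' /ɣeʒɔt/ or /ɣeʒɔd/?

/ɣeʒɔt/

The root 'seed' surfaces as [ɣeʒɔde] and [ɣeʒɔt], with a stem-final [d] ~ [t] alternation.
If /d/ were underlying and a rule turned it into [t] in isolation, 'head' would also alternate; but it has [d] in both [nɛɣade] and [nɛɣad].
The alternation reflects intervocalic voicing: voiceless stops become voiced between vowels. /t/ is underlying.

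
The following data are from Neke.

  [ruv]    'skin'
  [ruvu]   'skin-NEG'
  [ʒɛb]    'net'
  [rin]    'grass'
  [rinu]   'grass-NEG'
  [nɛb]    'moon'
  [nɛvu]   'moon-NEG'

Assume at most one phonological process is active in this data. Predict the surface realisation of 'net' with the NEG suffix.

[ʒɛvu]

The stem for 'moon' ends in [b] in [nɛb] but [v] in [nɛvu].
If /v/ were underlying and a rule turned it into [b] in isolation, 'skin' would also alternate; but it has [v] in both [ruv] and [ruvu].
So /b/ is underlying, and a rule of intervocalic spirantization — voiced stops become fricatives between vowels — gives [v].
The one attested form of 'net', [ʒɛb], shows underlying /ʒɛb/. Applying the same rule between vowels gives [ʒɛvu].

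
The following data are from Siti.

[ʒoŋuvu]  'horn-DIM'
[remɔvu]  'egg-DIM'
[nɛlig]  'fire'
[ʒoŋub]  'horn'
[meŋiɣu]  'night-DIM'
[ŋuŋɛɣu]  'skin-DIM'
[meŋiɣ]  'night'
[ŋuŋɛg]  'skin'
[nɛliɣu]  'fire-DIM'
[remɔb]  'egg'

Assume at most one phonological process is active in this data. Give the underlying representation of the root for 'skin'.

/ŋuŋɛg/

In [ŋuŋɛg] and [ŋuŋɛɣu] the final segment of 'skin' alternates: [g] ~ [ɣ].
The stem 'night' ([meŋiɣ], [meŋiɣu]) shows [ɣ] unchanged in both environments, so [ɣ] cannot be basic with [g] derived in isolation.
So /g/ is underlying, and a rule of intervocalic spirantization — voiced stops become fricatives between vowels — gives [ɣ].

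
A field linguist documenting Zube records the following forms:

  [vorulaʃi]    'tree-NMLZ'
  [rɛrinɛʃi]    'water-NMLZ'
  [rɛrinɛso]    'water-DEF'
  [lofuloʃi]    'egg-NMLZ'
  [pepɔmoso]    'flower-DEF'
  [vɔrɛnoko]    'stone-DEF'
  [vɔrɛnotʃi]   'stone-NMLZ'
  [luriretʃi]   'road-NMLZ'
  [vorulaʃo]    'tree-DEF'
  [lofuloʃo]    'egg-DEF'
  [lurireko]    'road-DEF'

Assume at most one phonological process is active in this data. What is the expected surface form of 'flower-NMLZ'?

[pepɔmoʃi]

The stem for 'water' ends in [s] in [rɛrinɛso] but [ʃ] in [rɛrinɛʃi].
But 'egg' keeps [ʃ] in both environments ([lofuloʃo], [lofuloʃi]), so there is no rule changing /ʃ/ to [s] before the DEF suffix.
The underlying segment must be /s/; /k/ and /s/ become palato-alveolar [tʃ] and [ʃ] before a front vowel, yielding [ʃ] there.
From [pepɔmoso] the stem 'flower' is /pepɔmos/; before a front vowel this yields [pepɔmoʃi].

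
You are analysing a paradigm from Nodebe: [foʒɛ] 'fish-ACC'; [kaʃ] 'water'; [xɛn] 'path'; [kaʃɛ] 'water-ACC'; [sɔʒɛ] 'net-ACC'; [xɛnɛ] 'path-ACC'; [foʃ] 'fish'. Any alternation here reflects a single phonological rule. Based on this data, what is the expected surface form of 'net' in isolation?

In [foʃ] and [foʒɛ] the final segment of 'fish' alternates: [ʃ] ~ [ʒ].
If /ʃ/ were underlying and a rule turned it into [ʒ] before the ACC suffix, 'water' would also alternate; but it has [ʃ] in both [kaʃ] and [kaʃɛ].
The underlying segment must be /ʒ/; voiced obstruents become voiceless word-finally, yielding [ʃ] there.
From [sɔʒɛ] the stem 'net' is /sɔʒ/; word-finally this yields [sɔʃ].

[sɔʃ]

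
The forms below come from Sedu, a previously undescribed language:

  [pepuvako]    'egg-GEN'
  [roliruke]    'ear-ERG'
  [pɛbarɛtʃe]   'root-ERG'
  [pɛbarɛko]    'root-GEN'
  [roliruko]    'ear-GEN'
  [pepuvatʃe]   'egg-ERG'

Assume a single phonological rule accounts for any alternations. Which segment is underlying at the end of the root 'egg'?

/tʃ/

The stem for 'egg' ends in [tʃ] in [pepuvatʃe] but [k] in [pepuvako].
Compare 'ear', with invariant [k] in [roliruke] and [roliruko]: an analysis with underlying /k/ and a rule producing [tʃ] before the ERG suffix would wrongly predict alternation here too.
The underlying segment must be /tʃ/; palato-alveolar /tʃ/ becomes [k] when no front vowel follows, yielding [k] there.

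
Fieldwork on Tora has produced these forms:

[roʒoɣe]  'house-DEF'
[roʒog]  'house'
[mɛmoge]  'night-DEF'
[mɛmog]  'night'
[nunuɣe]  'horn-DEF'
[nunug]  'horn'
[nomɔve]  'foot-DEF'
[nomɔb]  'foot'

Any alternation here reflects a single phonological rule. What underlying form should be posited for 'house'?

In [roʒoɣe] and [roʒog] the final segment of 'house' alternates: [ɣ] ~ [g].
If /g/ were underlying and a rule turned it into [ɣ] before the DEF suffix, 'night' would also alternate; but it has [g] in both [mɛmoge] and [mɛmog].
The underlying segment must be /ɣ/; voiced fricatives become stops word-finally, yielding [g] there.
So 'house' = /roʒoɣ/.

/roʒoɣ/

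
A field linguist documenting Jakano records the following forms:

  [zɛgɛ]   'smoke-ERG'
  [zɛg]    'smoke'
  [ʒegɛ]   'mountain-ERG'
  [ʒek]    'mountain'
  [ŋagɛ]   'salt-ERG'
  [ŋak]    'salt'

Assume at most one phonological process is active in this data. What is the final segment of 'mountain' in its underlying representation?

In [ʒegɛ] and [ʒek] the final segment of 'mountain' alternates: [g] ~ [k].
If /g/ were underlying and a rule turned it into [k] in isolation, 'smoke' would also alternate; but it has [g] in both [zɛgɛ] and [zɛg].
So /k/ is underlying, and a rule of intervocalic voicing — voiceless stops become voiced between vowels — gives [g].

/k/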